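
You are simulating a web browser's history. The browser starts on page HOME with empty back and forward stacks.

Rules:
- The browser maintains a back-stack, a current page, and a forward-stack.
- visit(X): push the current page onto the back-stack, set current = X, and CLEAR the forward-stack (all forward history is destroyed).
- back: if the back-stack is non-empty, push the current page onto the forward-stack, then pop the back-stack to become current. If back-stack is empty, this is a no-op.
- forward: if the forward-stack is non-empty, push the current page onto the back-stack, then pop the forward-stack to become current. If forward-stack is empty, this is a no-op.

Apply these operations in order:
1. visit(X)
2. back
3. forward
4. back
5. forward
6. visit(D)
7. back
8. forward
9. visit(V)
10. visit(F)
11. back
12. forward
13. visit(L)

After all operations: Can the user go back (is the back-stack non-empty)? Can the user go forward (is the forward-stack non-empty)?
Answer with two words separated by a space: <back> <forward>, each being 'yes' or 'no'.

After 1 (visit(X)): cur=X back=1 fwd=0
After 2 (back): cur=HOME back=0 fwd=1
After 3 (forward): cur=X back=1 fwd=0
After 4 (back): cur=HOME back=0 fwd=1
After 5 (forward): cur=X back=1 fwd=0
After 6 (visit(D)): cur=D back=2 fwd=0
After 7 (back): cur=X back=1 fwd=1
After 8 (forward): cur=D back=2 fwd=0
After 9 (visit(V)): cur=V back=3 fwd=0
After 10 (visit(F)): cur=F back=4 fwd=0
After 11 (back): cur=V back=3 fwd=1
After 12 (forward): cur=F back=4 fwd=0
After 13 (visit(L)): cur=L back=5 fwd=0

Answer: yes no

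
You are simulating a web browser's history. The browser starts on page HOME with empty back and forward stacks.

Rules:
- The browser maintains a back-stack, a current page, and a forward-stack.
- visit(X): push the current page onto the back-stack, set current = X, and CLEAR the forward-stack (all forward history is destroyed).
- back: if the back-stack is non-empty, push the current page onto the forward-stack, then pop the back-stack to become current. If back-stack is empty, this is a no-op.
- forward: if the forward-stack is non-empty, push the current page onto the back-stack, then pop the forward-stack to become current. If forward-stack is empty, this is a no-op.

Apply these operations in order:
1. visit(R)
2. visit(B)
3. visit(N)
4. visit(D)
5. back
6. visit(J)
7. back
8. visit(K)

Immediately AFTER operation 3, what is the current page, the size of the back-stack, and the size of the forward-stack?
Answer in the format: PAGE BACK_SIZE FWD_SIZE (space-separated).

After 1 (visit(R)): cur=R back=1 fwd=0
After 2 (visit(B)): cur=B back=2 fwd=0
After 3 (visit(N)): cur=N back=3 fwd=0

N 3 0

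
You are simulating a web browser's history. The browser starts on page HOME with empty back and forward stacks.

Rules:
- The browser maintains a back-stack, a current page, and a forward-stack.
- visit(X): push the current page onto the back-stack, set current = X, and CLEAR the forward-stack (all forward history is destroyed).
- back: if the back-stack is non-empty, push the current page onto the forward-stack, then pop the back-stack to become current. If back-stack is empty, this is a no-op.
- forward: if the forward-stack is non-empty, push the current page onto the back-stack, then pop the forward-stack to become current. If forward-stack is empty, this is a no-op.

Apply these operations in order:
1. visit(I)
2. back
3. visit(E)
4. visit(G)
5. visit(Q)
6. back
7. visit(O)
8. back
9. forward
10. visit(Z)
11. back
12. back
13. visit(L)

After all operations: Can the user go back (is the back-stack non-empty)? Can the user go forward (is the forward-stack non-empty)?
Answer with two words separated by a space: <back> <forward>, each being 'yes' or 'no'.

After 1 (visit(I)): cur=I back=1 fwd=0
After 2 (back): cur=HOME back=0 fwd=1
After 3 (visit(E)): cur=E back=1 fwd=0
After 4 (visit(G)): cur=G back=2 fwd=0
After 5 (visit(Q)): cur=Q back=3 fwd=0
After 6 (back): cur=G back=2 fwd=1
After 7 (visit(O)): cur=O back=3 fwd=0
After 8 (back): cur=G back=2 fwd=1
After 9 (forward): cur=O back=3 fwd=0
After 10 (visit(Z)): cur=Z back=4 fwd=0
After 11 (back): cur=O back=3 fwd=1
After 12 (back): cur=G back=2 fwd=2
After 13 (visit(L)): cur=L back=3 fwd=0

Answer: yes no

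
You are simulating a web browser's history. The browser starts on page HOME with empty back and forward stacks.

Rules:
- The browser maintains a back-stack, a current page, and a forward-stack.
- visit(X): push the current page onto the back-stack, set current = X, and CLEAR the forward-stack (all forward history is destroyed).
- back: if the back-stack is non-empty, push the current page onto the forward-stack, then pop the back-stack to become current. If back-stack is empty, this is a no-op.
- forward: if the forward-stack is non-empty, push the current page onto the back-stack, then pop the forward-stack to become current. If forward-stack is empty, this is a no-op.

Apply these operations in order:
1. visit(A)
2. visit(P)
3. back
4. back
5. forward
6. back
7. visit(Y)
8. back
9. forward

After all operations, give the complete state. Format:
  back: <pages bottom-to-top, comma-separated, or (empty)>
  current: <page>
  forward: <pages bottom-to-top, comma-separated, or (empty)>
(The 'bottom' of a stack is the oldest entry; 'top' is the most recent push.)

Answer: back: HOME
current: Y
forward: (empty)

Derivation:
After 1 (visit(A)): cur=A back=1 fwd=0
After 2 (visit(P)): cur=P back=2 fwd=0
After 3 (back): cur=A back=1 fwd=1
After 4 (back): cur=HOME back=0 fwd=2
After 5 (forward): cur=A back=1 fwd=1
After 6 (back): cur=HOME back=0 fwd=2
After 7 (visit(Y)): cur=Y back=1 fwd=0
After 8 (back): cur=HOME back=0 fwd=1
After 9 (forward): cur=Y back=1 fwd=0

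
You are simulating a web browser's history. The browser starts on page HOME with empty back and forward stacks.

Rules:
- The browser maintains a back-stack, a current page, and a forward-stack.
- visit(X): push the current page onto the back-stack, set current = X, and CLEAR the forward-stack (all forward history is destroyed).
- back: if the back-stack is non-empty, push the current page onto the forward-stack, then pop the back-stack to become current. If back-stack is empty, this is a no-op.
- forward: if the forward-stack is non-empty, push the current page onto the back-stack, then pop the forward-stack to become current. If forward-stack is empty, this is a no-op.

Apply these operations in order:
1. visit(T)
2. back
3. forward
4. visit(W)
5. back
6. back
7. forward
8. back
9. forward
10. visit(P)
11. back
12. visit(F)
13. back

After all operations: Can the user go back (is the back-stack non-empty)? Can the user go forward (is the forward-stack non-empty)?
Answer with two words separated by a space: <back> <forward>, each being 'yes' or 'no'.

Answer: yes yes

Derivation:
After 1 (visit(T)): cur=T back=1 fwd=0
After 2 (back): cur=HOME back=0 fwd=1
After 3 (forward): cur=T back=1 fwd=0
After 4 (visit(W)): cur=W back=2 fwd=0
After 5 (back): cur=T back=1 fwd=1
After 6 (back): cur=HOME back=0 fwd=2
After 7 (forward): cur=T back=1 fwd=1
After 8 (back): cur=HOME back=0 fwd=2
After 9 (forward): cur=T back=1 fwd=1
After 10 (visit(P)): cur=P back=2 fwd=0
After 11 (back): cur=T back=1 fwd=1
After 12 (visit(F)): cur=F back=2 fwd=0
After 13 (back): cur=T back=1 fwd=1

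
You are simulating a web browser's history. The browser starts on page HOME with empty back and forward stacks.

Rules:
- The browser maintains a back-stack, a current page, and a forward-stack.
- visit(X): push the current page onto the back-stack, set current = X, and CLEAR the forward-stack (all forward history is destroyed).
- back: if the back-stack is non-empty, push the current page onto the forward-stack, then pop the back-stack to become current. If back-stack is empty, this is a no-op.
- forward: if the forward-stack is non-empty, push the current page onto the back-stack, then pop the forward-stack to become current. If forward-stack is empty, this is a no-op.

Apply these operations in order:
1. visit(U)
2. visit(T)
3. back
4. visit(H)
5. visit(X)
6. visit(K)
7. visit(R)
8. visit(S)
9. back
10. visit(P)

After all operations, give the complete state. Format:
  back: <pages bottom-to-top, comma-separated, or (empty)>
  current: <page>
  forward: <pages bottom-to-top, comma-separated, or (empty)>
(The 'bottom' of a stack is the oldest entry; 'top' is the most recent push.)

Answer: back: HOME,U,H,X,K,R
current: P
forward: (empty)

Derivation:
After 1 (visit(U)): cur=U back=1 fwd=0
After 2 (visit(T)): cur=T back=2 fwd=0
After 3 (back): cur=U back=1 fwd=1
After 4 (visit(H)): cur=H back=2 fwd=0
After 5 (visit(X)): cur=X back=3 fwd=0
After 6 (visit(K)): cur=K back=4 fwd=0
After 7 (visit(R)): cur=R back=5 fwd=0
After 8 (visit(S)): cur=S back=6 fwd=0
After 9 (back): cur=R back=5 fwd=1
After 10 (visit(P)): cur=P back=6 fwd=0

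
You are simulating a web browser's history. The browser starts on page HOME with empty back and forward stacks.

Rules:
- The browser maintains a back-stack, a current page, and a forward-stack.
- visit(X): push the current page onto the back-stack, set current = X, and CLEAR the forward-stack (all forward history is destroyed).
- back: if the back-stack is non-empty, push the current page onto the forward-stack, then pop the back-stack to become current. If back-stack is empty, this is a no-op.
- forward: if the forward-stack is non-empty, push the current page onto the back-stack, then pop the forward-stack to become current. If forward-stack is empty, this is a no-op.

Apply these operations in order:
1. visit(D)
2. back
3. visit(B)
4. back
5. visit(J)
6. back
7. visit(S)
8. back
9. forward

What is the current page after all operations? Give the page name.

After 1 (visit(D)): cur=D back=1 fwd=0
After 2 (back): cur=HOME back=0 fwd=1
After 3 (visit(B)): cur=B back=1 fwd=0
After 4 (back): cur=HOME back=0 fwd=1
After 5 (visit(J)): cur=J back=1 fwd=0
After 6 (back): cur=HOME back=0 fwd=1
After 7 (visit(S)): cur=S back=1 fwd=0
After 8 (back): cur=HOME back=0 fwd=1
After 9 (forward): cur=S back=1 fwd=0

Answer: S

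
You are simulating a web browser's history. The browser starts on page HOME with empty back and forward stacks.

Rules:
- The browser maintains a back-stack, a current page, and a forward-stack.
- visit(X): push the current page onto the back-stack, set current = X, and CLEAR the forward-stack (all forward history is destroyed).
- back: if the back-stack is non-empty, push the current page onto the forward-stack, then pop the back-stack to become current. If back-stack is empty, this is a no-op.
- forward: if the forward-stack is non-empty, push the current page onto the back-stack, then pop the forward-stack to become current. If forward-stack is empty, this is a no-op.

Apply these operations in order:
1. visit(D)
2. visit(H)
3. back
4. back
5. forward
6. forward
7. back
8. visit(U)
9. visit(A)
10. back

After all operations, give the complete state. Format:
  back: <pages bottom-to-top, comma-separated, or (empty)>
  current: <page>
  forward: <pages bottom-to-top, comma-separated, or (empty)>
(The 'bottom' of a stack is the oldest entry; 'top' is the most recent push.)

After 1 (visit(D)): cur=D back=1 fwd=0
After 2 (visit(H)): cur=H back=2 fwd=0
After 3 (back): cur=D back=1 fwd=1
After 4 (back): cur=HOME back=0 fwd=2
After 5 (forward): cur=D back=1 fwd=1
After 6 (forward): cur=H back=2 fwd=0
After 7 (back): cur=D back=1 fwd=1
After 8 (visit(U)): cur=U back=2 fwd=0
After 9 (visit(A)): cur=A back=3 fwd=0
After 10 (back): cur=U back=2 fwd=1

Answer: back: HOME,D
current: U
forward: A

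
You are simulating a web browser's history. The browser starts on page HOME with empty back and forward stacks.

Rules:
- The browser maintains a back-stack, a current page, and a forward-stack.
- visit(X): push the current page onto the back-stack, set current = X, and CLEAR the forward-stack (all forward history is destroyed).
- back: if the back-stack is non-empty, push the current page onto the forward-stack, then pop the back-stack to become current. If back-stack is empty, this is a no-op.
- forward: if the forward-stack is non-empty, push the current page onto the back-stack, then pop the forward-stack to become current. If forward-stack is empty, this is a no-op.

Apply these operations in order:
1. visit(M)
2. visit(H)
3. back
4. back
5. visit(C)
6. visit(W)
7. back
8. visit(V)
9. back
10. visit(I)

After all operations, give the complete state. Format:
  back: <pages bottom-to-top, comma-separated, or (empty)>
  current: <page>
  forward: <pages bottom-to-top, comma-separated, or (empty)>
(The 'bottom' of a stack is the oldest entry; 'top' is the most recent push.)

Answer: back: HOME,C
current: I
forward: (empty)

Derivation:
After 1 (visit(M)): cur=M back=1 fwd=0
After 2 (visit(H)): cur=H back=2 fwd=0
After 3 (back): cur=M back=1 fwd=1
After 4 (back): cur=HOME back=0 fwd=2
After 5 (visit(C)): cur=C back=1 fwd=0
After 6 (visit(W)): cur=W back=2 fwd=0
After 7 (back): cur=C back=1 fwd=1
After 8 (visit(V)): cur=V back=2 fwd=0
After 9 (back): cur=C back=1 fwd=1
After 10 (visit(I)): cur=I back=2 fwd=0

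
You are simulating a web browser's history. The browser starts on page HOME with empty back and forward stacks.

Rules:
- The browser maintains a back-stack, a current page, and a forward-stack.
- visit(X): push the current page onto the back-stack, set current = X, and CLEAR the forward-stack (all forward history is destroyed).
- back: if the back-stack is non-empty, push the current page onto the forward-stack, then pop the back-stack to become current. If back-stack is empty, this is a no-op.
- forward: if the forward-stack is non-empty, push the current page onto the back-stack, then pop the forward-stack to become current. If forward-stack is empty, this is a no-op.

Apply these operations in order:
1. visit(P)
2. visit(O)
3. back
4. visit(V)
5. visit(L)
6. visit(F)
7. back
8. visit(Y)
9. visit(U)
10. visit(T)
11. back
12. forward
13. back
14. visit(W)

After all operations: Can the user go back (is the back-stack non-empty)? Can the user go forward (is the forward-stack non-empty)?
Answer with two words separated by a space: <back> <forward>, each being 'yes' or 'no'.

Answer: yes no

Derivation:
After 1 (visit(P)): cur=P back=1 fwd=0
After 2 (visit(O)): cur=O back=2 fwd=0
After 3 (back): cur=P back=1 fwd=1
After 4 (visit(V)): cur=V back=2 fwd=0
After 5 (visit(L)): cur=L back=3 fwd=0
After 6 (visit(F)): cur=F back=4 fwd=0
After 7 (back): cur=L back=3 fwd=1
After 8 (visit(Y)): cur=Y back=4 fwd=0
After 9 (visit(U)): cur=U back=5 fwd=0
After 10 (visit(T)): cur=T back=6 fwd=0
After 11 (back): cur=U back=5 fwd=1
After 12 (forward): cur=T back=6 fwd=0
After 13 (back): cur=U back=5 fwd=1
After 14 (visit(W)): cur=W back=6 fwd=0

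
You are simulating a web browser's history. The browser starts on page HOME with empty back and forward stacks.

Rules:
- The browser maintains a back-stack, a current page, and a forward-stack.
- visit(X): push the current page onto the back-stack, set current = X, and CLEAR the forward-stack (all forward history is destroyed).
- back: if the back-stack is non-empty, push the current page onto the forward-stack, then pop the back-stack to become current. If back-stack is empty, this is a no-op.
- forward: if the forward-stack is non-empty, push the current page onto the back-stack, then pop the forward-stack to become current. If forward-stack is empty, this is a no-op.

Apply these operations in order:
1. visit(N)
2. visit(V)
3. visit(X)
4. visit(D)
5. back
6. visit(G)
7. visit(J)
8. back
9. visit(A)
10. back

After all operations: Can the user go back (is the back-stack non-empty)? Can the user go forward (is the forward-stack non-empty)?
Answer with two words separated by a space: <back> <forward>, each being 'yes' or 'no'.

Answer: yes yes

Derivation:
After 1 (visit(N)): cur=N back=1 fwd=0
After 2 (visit(V)): cur=V back=2 fwd=0
After 3 (visit(X)): cur=X back=3 fwd=0
After 4 (visit(D)): cur=D back=4 fwd=0
After 5 (back): cur=X back=3 fwd=1
After 6 (visit(G)): cur=G back=4 fwd=0
After 7 (visit(J)): cur=J back=5 fwd=0
After 8 (back): cur=G back=4 fwd=1
After 9 (visit(A)): cur=A back=5 fwd=0
After 10 (back): cur=G back=4 fwd=1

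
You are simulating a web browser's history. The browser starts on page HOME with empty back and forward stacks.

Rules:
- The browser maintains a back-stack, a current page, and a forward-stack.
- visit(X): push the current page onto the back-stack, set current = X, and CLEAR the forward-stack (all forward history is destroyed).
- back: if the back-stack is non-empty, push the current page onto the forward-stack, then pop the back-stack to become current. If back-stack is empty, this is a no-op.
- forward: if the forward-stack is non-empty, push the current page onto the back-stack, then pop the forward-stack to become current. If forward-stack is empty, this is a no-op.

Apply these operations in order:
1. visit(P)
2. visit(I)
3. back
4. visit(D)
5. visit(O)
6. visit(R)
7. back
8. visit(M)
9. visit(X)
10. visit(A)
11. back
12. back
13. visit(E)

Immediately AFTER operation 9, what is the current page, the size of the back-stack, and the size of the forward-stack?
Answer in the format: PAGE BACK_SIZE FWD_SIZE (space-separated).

After 1 (visit(P)): cur=P back=1 fwd=0
After 2 (visit(I)): cur=I back=2 fwd=0
After 3 (back): cur=P back=1 fwd=1
After 4 (visit(D)): cur=D back=2 fwd=0
After 5 (visit(O)): cur=O back=3 fwd=0
After 6 (visit(R)): cur=R back=4 fwd=0
After 7 (back): cur=O back=3 fwd=1
After 8 (visit(M)): cur=M back=4 fwd=0
After 9 (visit(X)): cur=X back=5 fwd=0

X 5 0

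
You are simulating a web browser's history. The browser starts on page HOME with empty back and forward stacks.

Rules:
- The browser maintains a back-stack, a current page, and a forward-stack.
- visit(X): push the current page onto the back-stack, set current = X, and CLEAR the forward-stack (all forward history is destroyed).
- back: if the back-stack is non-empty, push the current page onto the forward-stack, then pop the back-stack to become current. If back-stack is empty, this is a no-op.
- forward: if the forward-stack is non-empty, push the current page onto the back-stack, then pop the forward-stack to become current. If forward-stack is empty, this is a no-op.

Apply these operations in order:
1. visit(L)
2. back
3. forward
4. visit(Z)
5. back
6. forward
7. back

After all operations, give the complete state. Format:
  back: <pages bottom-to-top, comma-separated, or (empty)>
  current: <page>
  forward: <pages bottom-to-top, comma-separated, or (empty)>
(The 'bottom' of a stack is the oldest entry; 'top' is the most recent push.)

After 1 (visit(L)): cur=L back=1 fwd=0
After 2 (back): cur=HOME back=0 fwd=1
After 3 (forward): cur=L back=1 fwd=0
After 4 (visit(Z)): cur=Z back=2 fwd=0
After 5 (back): cur=L back=1 fwd=1
After 6 (forward): cur=Z back=2 fwd=0
After 7 (back): cur=L back=1 fwd=1

Answer: back: HOME
current: L
forward: Z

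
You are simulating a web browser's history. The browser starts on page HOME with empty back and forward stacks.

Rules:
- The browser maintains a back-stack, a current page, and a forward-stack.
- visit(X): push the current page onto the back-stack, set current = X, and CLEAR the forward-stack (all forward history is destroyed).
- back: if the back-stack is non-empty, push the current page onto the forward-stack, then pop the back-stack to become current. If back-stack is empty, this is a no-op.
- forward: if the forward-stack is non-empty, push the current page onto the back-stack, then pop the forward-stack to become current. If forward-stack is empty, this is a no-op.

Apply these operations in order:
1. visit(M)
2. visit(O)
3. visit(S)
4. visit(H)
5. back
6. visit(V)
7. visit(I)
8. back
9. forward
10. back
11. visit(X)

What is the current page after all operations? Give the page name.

Answer: X

Derivation:
After 1 (visit(M)): cur=M back=1 fwd=0
After 2 (visit(O)): cur=O back=2 fwd=0
After 3 (visit(S)): cur=S back=3 fwd=0
After 4 (visit(H)): cur=H back=4 fwd=0
After 5 (back): cur=S back=3 fwd=1
After 6 (visit(V)): cur=V back=4 fwd=0
After 7 (visit(I)): cur=I back=5 fwd=0
After 8 (back): cur=V back=4 fwd=1
After 9 (forward): cur=I back=5 fwd=0
After 10 (back): cur=V back=4 fwd=1
After 11 (visit(X)): cur=X back=5 fwd=0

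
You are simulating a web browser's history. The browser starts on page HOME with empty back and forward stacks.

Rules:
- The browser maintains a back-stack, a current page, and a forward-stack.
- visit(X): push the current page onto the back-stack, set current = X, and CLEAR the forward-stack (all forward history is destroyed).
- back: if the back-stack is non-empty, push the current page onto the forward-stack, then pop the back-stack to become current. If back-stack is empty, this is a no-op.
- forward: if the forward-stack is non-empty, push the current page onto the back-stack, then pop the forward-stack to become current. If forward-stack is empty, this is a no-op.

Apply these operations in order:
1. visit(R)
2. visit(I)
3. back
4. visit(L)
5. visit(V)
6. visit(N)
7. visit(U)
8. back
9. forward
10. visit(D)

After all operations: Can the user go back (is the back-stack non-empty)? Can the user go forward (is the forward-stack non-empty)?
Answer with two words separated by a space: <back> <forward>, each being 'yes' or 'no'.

Answer: yes no

Derivation:
After 1 (visit(R)): cur=R back=1 fwd=0
After 2 (visit(I)): cur=I back=2 fwd=0
After 3 (back): cur=R back=1 fwd=1
After 4 (visit(L)): cur=L back=2 fwd=0
After 5 (visit(V)): cur=V back=3 fwd=0
After 6 (visit(N)): cur=N back=4 fwd=0
After 7 (visit(U)): cur=U back=5 fwd=0
After 8 (back): cur=N back=4 fwd=1
After 9 (forward): cur=U back=5 fwd=0
After 10 (visit(D)): cur=D back=6 fwd=0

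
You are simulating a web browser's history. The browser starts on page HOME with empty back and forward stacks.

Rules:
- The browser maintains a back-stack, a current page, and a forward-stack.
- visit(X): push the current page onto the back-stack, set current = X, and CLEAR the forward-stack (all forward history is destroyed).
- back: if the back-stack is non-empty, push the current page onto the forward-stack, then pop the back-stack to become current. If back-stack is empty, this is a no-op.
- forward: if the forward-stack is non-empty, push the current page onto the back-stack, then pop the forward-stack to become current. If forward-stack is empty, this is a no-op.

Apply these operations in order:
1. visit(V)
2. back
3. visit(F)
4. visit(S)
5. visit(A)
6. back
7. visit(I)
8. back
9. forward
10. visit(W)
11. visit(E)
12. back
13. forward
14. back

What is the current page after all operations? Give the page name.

Answer: W

Derivation:
After 1 (visit(V)): cur=V back=1 fwd=0
After 2 (back): cur=HOME back=0 fwd=1
After 3 (visit(F)): cur=F back=1 fwd=0
After 4 (visit(S)): cur=S back=2 fwd=0
After 5 (visit(A)): cur=A back=3 fwd=0
After 6 (back): cur=S back=2 fwd=1
After 7 (visit(I)): cur=I back=3 fwd=0
After 8 (back): cur=S back=2 fwd=1
After 9 (forward): cur=I back=3 fwd=0
After 10 (visit(W)): cur=W back=4 fwd=0
After 11 (visit(E)): cur=E back=5 fwd=0
After 12 (back): cur=W back=4 fwd=1
After 13 (forward): cur=E back=5 fwd=0
After 14 (back): cur=W back=4 fwd=1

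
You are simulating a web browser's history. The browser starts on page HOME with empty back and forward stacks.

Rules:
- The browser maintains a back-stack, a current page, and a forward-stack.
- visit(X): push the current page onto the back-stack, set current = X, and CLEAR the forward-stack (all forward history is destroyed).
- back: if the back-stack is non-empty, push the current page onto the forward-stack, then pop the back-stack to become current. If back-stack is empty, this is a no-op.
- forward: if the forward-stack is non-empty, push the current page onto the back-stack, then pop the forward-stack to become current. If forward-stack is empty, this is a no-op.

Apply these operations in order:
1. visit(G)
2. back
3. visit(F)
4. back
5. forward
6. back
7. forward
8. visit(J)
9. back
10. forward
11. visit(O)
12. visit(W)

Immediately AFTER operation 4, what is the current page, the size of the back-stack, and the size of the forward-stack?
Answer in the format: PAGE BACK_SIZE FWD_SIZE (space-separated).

After 1 (visit(G)): cur=G back=1 fwd=0
After 2 (back): cur=HOME back=0 fwd=1
After 3 (visit(F)): cur=F back=1 fwd=0
After 4 (back): cur=HOME back=0 fwd=1

HOME 0 1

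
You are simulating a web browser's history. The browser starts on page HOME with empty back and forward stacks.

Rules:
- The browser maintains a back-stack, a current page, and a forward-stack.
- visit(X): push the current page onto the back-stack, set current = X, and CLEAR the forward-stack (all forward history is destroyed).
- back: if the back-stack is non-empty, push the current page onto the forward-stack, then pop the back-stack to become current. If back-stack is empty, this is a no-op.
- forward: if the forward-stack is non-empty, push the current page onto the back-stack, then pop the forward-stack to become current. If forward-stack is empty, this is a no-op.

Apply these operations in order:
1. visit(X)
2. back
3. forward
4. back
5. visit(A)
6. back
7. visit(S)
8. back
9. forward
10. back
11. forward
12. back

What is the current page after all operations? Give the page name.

After 1 (visit(X)): cur=X back=1 fwd=0
After 2 (back): cur=HOME back=0 fwd=1
After 3 (forward): cur=X back=1 fwd=0
After 4 (back): cur=HOME back=0 fwd=1
After 5 (visit(A)): cur=A back=1 fwd=0
After 6 (back): cur=HOME back=0 fwd=1
After 7 (visit(S)): cur=S back=1 fwd=0
After 8 (back): cur=HOME back=0 fwd=1
After 9 (forward): cur=S back=1 fwd=0
After 10 (back): cur=HOME back=0 fwd=1
After 11 (forward): cur=S back=1 fwd=0
After 12 (back): cur=HOME back=0 fwd=1

Answer: HOME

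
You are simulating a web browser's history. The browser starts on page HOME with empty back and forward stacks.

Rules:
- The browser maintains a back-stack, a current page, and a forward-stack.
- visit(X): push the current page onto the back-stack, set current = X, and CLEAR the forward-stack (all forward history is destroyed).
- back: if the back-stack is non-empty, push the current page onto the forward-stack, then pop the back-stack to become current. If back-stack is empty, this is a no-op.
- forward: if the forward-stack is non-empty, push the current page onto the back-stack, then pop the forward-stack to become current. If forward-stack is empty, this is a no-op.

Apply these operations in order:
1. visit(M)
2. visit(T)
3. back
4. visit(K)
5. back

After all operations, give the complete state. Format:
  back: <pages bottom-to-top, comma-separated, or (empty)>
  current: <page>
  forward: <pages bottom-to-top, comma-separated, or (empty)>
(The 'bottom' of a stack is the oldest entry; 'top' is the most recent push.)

After 1 (visit(M)): cur=M back=1 fwd=0
After 2 (visit(T)): cur=T back=2 fwd=0
After 3 (back): cur=M back=1 fwd=1
After 4 (visit(K)): cur=K back=2 fwd=0
After 5 (back): cur=M back=1 fwd=1

Answer: back: HOME
current: M
forward: K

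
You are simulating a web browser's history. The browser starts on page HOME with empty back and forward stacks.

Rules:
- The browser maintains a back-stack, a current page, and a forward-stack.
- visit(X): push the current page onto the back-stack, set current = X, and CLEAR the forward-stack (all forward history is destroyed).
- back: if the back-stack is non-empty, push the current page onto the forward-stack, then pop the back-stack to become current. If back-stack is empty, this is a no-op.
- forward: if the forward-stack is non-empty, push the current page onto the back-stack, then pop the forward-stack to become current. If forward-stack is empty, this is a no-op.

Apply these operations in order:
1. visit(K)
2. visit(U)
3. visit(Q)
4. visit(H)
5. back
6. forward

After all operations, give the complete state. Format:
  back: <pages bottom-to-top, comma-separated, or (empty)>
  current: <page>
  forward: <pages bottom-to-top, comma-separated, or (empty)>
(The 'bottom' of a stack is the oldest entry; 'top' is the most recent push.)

After 1 (visit(K)): cur=K back=1 fwd=0
After 2 (visit(U)): cur=U back=2 fwd=0
After 3 (visit(Q)): cur=Q back=3 fwd=0
After 4 (visit(H)): cur=H back=4 fwd=0
After 5 (back): cur=Q back=3 fwd=1
After 6 (forward): cur=H back=4 fwd=0

Answer: back: HOME,K,U,Q
current: H
forward: (empty)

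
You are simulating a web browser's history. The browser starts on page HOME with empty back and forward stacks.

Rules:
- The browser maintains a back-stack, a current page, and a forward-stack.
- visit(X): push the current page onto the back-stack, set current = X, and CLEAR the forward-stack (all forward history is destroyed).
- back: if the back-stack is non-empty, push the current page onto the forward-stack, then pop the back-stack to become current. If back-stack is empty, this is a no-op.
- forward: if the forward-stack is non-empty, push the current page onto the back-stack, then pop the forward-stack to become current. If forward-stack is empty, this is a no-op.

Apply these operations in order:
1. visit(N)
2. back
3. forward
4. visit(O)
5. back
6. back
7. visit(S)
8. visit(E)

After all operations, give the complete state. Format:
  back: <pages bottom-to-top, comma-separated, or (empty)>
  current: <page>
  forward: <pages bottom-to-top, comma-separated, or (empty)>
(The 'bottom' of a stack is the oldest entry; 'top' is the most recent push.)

Answer: back: HOME,S
current: E
forward: (empty)

Derivation:
After 1 (visit(N)): cur=N back=1 fwd=0
After 2 (back): cur=HOME back=0 fwd=1
After 3 (forward): cur=N back=1 fwd=0
After 4 (visit(O)): cur=O back=2 fwd=0
After 5 (back): cur=N back=1 fwd=1
After 6 (back): cur=HOME back=0 fwd=2
After 7 (visit(S)): cur=S back=1 fwd=0
After 8 (visit(E)): cur=E back=2 fwd=0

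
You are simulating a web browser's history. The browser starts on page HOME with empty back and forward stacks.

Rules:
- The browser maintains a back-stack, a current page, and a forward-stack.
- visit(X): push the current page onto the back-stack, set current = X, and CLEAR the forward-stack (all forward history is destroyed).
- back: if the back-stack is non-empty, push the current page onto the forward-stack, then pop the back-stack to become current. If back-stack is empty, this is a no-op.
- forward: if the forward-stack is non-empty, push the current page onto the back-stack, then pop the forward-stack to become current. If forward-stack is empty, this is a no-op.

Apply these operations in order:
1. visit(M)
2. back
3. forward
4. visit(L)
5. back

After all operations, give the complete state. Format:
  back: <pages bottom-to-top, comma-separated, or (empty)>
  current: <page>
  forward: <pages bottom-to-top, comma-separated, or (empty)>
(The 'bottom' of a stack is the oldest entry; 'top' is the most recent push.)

After 1 (visit(M)): cur=M back=1 fwd=0
After 2 (back): cur=HOME back=0 fwd=1
After 3 (forward): cur=M back=1 fwd=0
After 4 (visit(L)): cur=L back=2 fwd=0
After 5 (back): cur=M back=1 fwd=1

Answer: back: HOME
current: M
forward: L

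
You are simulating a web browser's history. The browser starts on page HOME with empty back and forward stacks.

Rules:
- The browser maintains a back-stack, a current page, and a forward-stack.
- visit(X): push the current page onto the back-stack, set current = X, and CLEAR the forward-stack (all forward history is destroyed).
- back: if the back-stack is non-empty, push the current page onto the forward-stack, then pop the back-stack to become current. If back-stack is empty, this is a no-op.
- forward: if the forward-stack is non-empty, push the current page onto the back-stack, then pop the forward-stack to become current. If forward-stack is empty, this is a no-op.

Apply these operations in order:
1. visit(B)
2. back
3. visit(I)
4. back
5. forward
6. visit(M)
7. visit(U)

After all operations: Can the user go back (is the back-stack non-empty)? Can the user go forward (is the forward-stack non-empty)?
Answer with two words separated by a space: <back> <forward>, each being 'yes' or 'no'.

Answer: yes no

Derivation:
After 1 (visit(B)): cur=B back=1 fwd=0
After 2 (back): cur=HOME back=0 fwd=1
After 3 (visit(I)): cur=I back=1 fwd=0
After 4 (back): cur=HOME back=0 fwd=1
After 5 (forward): cur=I back=1 fwd=0
After 6 (visit(M)): cur=M back=2 fwd=0
After 7 (visit(U)): cur=U back=3 fwd=0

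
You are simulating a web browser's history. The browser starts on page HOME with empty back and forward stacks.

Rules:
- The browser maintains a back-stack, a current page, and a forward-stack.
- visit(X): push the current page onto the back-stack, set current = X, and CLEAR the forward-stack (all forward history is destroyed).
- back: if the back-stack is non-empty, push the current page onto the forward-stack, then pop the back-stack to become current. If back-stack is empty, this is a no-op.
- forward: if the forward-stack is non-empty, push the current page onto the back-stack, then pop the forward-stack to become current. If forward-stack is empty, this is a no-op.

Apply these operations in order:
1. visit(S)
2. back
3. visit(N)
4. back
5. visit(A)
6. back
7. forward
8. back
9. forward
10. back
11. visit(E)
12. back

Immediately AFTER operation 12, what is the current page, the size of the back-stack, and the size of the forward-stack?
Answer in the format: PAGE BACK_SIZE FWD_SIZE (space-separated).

After 1 (visit(S)): cur=S back=1 fwd=0
After 2 (back): cur=HOME back=0 fwd=1
After 3 (visit(N)): cur=N back=1 fwd=0
After 4 (back): cur=HOME back=0 fwd=1
After 5 (visit(A)): cur=A back=1 fwd=0
After 6 (back): cur=HOME back=0 fwd=1
After 7 (forward): cur=A back=1 fwd=0
After 8 (back): cur=HOME back=0 fwd=1
After 9 (forward): cur=A back=1 fwd=0
After 10 (back): cur=HOME back=0 fwd=1
After 11 (visit(E)): cur=E back=1 fwd=0
After 12 (back): cur=HOME back=0 fwd=1

HOME 0 1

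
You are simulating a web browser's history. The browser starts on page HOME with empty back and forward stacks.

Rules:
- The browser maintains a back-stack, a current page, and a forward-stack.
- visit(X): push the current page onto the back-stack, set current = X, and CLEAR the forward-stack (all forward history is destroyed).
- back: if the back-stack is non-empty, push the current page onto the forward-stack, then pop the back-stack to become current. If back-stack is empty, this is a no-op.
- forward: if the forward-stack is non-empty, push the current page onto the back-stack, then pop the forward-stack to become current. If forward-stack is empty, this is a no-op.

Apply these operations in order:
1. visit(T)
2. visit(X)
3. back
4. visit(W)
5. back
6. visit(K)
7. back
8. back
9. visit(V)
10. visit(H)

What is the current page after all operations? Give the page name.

After 1 (visit(T)): cur=T back=1 fwd=0
After 2 (visit(X)): cur=X back=2 fwd=0
After 3 (back): cur=T back=1 fwd=1
After 4 (visit(W)): cur=W back=2 fwd=0
After 5 (back): cur=T back=1 fwd=1
After 6 (visit(K)): cur=K back=2 fwd=0
After 7 (back): cur=T back=1 fwd=1
After 8 (back): cur=HOME back=0 fwd=2
After 9 (visit(V)): cur=V back=1 fwd=0
After 10 (visit(H)): cur=H back=2 fwd=0

Answer: H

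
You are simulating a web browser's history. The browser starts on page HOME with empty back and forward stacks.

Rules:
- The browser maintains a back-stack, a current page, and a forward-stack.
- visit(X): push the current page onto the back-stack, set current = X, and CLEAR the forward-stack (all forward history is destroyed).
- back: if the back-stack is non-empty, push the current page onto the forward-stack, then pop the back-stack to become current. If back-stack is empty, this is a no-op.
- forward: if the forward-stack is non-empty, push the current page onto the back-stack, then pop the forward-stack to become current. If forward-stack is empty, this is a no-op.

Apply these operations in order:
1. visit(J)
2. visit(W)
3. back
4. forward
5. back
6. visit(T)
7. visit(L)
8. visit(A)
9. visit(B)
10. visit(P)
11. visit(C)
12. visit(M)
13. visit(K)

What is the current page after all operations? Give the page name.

After 1 (visit(J)): cur=J back=1 fwd=0
After 2 (visit(W)): cur=W back=2 fwd=0
After 3 (back): cur=J back=1 fwd=1
After 4 (forward): cur=W back=2 fwd=0
After 5 (back): cur=J back=1 fwd=1
After 6 (visit(T)): cur=T back=2 fwd=0
After 7 (visit(L)): cur=L back=3 fwd=0
After 8 (visit(A)): cur=A back=4 fwd=0
After 9 (visit(B)): cur=B back=5 fwd=0
After 10 (visit(P)): cur=P back=6 fwd=0
After 11 (visit(C)): cur=C back=7 fwd=0
After 12 (visit(M)): cur=M back=8 fwd=0
After 13 (visit(K)): cur=K back=9 fwd=0

Answer: K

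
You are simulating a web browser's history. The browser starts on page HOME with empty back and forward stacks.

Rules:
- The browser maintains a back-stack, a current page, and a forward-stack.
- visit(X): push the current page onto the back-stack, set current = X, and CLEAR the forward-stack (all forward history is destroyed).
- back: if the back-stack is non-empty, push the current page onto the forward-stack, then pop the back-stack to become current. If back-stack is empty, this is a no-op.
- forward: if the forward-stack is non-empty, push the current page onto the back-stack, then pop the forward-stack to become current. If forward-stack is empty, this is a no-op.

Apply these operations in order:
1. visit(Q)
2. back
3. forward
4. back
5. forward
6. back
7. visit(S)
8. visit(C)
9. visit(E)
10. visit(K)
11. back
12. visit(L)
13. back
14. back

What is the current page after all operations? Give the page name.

After 1 (visit(Q)): cur=Q back=1 fwd=0
After 2 (back): cur=HOME back=0 fwd=1
After 3 (forward): cur=Q back=1 fwd=0
After 4 (back): cur=HOME back=0 fwd=1
After 5 (forward): cur=Q back=1 fwd=0
After 6 (back): cur=HOME back=0 fwd=1
After 7 (visit(S)): cur=S back=1 fwd=0
After 8 (visit(C)): cur=C back=2 fwd=0
After 9 (visit(E)): cur=E back=3 fwd=0
After 10 (visit(K)): cur=K back=4 fwd=0
After 11 (back): cur=E back=3 fwd=1
After 12 (visit(L)): cur=L back=4 fwd=0
After 13 (back): cur=E back=3 fwd=1
After 14 (back): cur=C back=2 fwd=2

Answer: C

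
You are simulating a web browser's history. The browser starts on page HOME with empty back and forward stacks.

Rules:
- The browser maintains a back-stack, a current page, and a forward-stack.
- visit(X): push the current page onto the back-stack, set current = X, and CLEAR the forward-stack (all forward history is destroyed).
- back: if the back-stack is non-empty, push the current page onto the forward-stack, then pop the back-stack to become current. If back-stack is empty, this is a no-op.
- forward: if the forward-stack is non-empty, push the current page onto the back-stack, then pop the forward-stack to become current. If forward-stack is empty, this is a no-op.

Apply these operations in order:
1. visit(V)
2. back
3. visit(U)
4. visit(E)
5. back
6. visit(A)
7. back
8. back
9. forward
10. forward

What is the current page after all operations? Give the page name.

Answer: A

Derivation:
After 1 (visit(V)): cur=V back=1 fwd=0
After 2 (back): cur=HOME back=0 fwd=1
After 3 (visit(U)): cur=U back=1 fwd=0
After 4 (visit(E)): cur=E back=2 fwd=0
After 5 (back): cur=U back=1 fwd=1
After 6 (visit(A)): cur=A back=2 fwd=0
After 7 (back): cur=U back=1 fwd=1
After 8 (back): cur=HOME back=0 fwd=2
After 9 (forward): cur=U back=1 fwd=1
After 10 (forward): cur=A back=2 fwd=0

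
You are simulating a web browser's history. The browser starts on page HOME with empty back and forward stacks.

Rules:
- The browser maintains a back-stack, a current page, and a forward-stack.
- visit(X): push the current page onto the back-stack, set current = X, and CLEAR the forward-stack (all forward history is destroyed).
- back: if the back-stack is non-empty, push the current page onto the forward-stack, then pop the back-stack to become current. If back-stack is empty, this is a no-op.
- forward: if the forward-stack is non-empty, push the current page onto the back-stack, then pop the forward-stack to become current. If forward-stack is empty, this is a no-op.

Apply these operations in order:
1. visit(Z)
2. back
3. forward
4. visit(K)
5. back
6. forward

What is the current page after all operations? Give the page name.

After 1 (visit(Z)): cur=Z back=1 fwd=0
After 2 (back): cur=HOME back=0 fwd=1
After 3 (forward): cur=Z back=1 fwd=0
After 4 (visit(K)): cur=K back=2 fwd=0
After 5 (back): cur=Z back=1 fwd=1
After 6 (forward): cur=K back=2 fwd=0

Answer: K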